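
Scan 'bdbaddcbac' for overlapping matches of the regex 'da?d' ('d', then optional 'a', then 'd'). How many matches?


Pattern: da?d means 'd', then optional 'a', then 'd'.
Scanning 'bdbaddcbac' position-by-position:
  Pos 0: window 'bdb' -> no
  Pos 1: window 'dba' -> no
  Pos 2: window 'bad' -> no
  Pos 3: window 'add' -> no
  Pos 4: window 'ddc' -> MATCH
  Pos 5: window 'dcb' -> no
  Pos 6: window 'cba' -> no
  Pos 7: window 'bac' -> no
  Pos 8: window 'ac' -> no
  Pos 9: window 'c' -> no
Total matches: 1

1


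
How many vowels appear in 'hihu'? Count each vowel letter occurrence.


Scanning each character of 'hihu':
  Position 1: 'h' -> consonant (running count: 0)
  Position 2: 'i' -> vowel (running count: 1)
  Position 3: 'h' -> consonant (running count: 1)
  Position 4: 'u' -> vowel (running count: 2)
Total vowels: 2

2


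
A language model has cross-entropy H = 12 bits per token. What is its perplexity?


Perplexity formula: PP = 2^H
H = 12
PP = 2^12
PP = 2^12 = 4096

4096


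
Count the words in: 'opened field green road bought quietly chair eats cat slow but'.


Counting words by splitting on spaces:
  Word 1: 'opened'
  Word 2: 'field'
  Word 3: 'green'
  Word 4: 'road'
  Word 5: 'bought'
  Word 6: 'quietly'
  Word 7: 'chair'
  Word 8: 'eats'
  Word 9: 'cat'
  Word 10: 'slow'
  Word 11: 'but'
Total words: 11

11


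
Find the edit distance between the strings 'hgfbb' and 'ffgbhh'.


Building DP table for s1='hgfbb' (len 5) and s2='ffgbhh' (len 6):
       f  f  g  b  h  h
    0  1  2  3  4  5  6
  h 1  1  2  3  4  4  5
  g 2  2  2  2  3  4  5
  f 3  2  2  3  3  4  5
  b 4  3  3  3  3  4  5
  b 5  4  4  4  3  4  5
Edit distance = dp[5][6] = 5

5


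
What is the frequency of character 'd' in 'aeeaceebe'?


Scanning 'aeeaceebe' for 'd':
  No matches found.
Total occurrences of 'd': 0

0


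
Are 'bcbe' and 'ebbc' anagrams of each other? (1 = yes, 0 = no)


Sort characters of 'bcbe': 'bbce'
Sort characters of 'ebbc': 'bbce'
Sorted forms match -> they ARE anagrams
Result: 1

1


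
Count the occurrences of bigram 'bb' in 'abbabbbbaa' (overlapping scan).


Scanning 'abbabbbbaa' for bigram 'bb':
  Position 0: 'ab' -> no
  Position 1: 'bb' -> MATCH
  Position 2: 'ba' -> no
  Position 3: 'ab' -> no
  Position 4: 'bb' -> MATCH
  Position 5: 'bb' -> MATCH
  Position 6: 'bb' -> MATCH
  Position 7: 'ba' -> no
  Position 8: 'aa' -> no
Total matches: 4

4


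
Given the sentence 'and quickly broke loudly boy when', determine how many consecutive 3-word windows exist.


Word trigrams from [6] words:
  Trigram 1: (and quickly broke)
  Trigram 2: (quickly broke loudly)
  Trigram 3: (broke loudly boy)
  Trigram 4: (loudly boy when)
Total word trigrams: 6 - 2 = 4

4


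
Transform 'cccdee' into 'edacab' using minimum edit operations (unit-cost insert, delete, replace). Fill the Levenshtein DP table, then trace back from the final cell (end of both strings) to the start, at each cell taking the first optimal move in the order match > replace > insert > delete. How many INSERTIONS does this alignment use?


Edit distance = 6. Backtracking from cell (6, 6) with preference match > replace > insert > delete,
then listing the resulting alignment 'cccdee' -> 'edacab' left to right:
  Step 1: replace c->e
  Step 2: replace c->d
  Step 3: replace c->a
  Step 4: replace d->c
  Step 5: replace e->a
  Step 6: replace e->b
Total insertions: 0

0


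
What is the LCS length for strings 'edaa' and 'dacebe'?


DP table for LCS of 'edaa' and 'dacebe':
       d  a  c  e  b  e
    0  0  0  0  0  0  0
  e 0  0  0  0  1  1  1
  d 0  1  1  1  1  1  1
  a 0  1  2  2  2  2  2
  a 0  1  2  2  2  2  2
LCS: 'da'
LCS length = 2

2


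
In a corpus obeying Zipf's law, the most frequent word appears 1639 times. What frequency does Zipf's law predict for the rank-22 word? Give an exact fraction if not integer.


Zipf's law: freq(rank) = f1 / rank
f1 = 1639, rank = 22
freq = 1639 / 22
GCD(1639, 22) = 11
Simplified: 149/2

149/2


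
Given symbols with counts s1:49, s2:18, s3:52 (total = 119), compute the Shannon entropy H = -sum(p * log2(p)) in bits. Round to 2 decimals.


Computing entropy H = -sum(p_i * log2(p_i)):
  s1: p = 49/119 = 0.4118, -p*log2(p) = 0.5271
  s2: p = 18/119 = 0.1513, -p*log2(p) = 0.4122
  s3: p = 52/119 = 0.4370, -p*log2(p) = 0.5219
H = sum of terms = 1.4612
Rounded to 2 decimals: 1.46

1.46


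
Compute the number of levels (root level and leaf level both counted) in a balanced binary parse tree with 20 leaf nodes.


In a balanced binary tree with n leaves the deepest leaf is ceil(log2(n)) edges below the root,
so counting node levels inclusive of root and leaves gives ceil(log2(n)) + 1 levels.
log2(20) = 4.3219
ceil(4.3219) = 5
levels = 5 + 1 = 6

6


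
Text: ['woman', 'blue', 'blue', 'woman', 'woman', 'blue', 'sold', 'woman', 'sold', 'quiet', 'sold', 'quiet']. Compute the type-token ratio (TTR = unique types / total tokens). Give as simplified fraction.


Tokens: 12
Unique types: ('blue', 'quiet', 'sold', 'woman') = 4
TTR = 4/12
Simplify: divide both by 4 -> 1/3
TTR = 1/3

1/3


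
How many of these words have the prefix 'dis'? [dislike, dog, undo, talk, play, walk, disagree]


Checking each word for prefix 'dis':
  'dislike' -> YES, starts with 'dis' (count: 1)
  'dog' -> no (count: 1)
  'undo' -> no (count: 1)
  'talk' -> no (count: 1)
  'play' -> no (count: 1)
  'walk' -> no (count: 1)
  'disagree' -> YES, starts with 'dis' (count: 2)
Total with prefix 'dis': 2

2


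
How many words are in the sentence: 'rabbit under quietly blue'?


Counting words by splitting on spaces:
  Word 1: 'rabbit'
  Word 2: 'under'
  Word 3: 'quietly'
  Word 4: 'blue'
Total words: 4

4


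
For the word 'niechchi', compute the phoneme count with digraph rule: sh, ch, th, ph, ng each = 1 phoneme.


Parsing 'niechchi' greedily, digraphs first:
  'n' -> consonant phoneme (phonemes so far: 1)
  'i' -> vowel phoneme (phonemes so far: 2)
  'e' -> vowel phoneme (phonemes so far: 3)
  'ch' -> digraph (1 consonant phoneme) (phonemes so far: 4)
  'ch' -> digraph (1 consonant phoneme) (phonemes so far: 5)
  'i' -> vowel phoneme (phonemes so far: 6)
Total phonemes: 6

6


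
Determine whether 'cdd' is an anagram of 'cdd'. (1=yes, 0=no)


Sort characters of 'cdd': 'cdd'
Sort characters of 'cdd': 'cdd'
Sorted forms match -> they ARE anagrams
Result: 1

1


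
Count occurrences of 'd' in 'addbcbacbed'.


Scanning 'addbcbacbed' for 'd':
  Position 1: 'd' -> MATCH (count: 1)
  Position 2: 'd' -> MATCH (count: 2)
  Position 10: 'd' -> MATCH (count: 3)
Total occurrences of 'd': 3

3


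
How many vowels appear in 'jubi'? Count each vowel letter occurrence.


Scanning each character of 'jubi':
  Position 1: 'j' -> consonant (running count: 0)
  Position 2: 'u' -> vowel (running count: 1)
  Position 3: 'b' -> consonant (running count: 1)
  Position 4: 'i' -> vowel (running count: 2)
Total vowels: 2

2


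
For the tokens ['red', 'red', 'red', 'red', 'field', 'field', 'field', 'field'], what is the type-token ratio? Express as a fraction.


Tokens: 8
Unique types: ('field', 'red') = 2
TTR = 2/8
Simplify: divide both by 2 -> 1/4
TTR = 1/4

1/4


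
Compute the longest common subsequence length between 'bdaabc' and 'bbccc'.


DP table for LCS of 'bdaabc' and 'bbccc':
       b  b  c  c  c
    0  0  0  0  0  0
  b 0  1  1  1  1  1
  d 0  1  1  1  1  1
  a 0  1  1  1  1  1
  a 0  1  1  1  1  1
  b 0  1  2  2  2  2
  c 0  1  2  3  3  3
LCS: 'bbc'
LCS length = 3

3


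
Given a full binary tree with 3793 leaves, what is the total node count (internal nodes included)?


Leaf nodes (terminals): 3793
Internal nodes = n - 1 = 3793 - 1 = 3792
Total = leaves + internal = 3793 + 3792 = 7585

7585


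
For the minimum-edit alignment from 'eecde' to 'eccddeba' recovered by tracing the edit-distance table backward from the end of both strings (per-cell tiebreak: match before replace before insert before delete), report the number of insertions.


Edit distance = 4. Backtracking from cell (5, 8) with preference match > replace > insert > delete,
then listing the resulting alignment 'eecde' -> 'eccddeba' left to right:
  Step 1: keep 'e'
  Step 2: replace e->c
  Step 3: keep 'c'
  Step 4: insert 'd' [insertion #1]
  Step 5: keep 'd'
  Step 6: keep 'e'
  Step 7: insert 'b' [insertion #2]
  Step 8: insert 'a' [insertion #3]
Total insertions: 3

3


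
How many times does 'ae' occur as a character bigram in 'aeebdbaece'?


Scanning 'aeebdbaece' for bigram 'ae':
  Position 0: 'ae' -> MATCH
  Position 1: 'ee' -> no
  Position 2: 'eb' -> no
  Position 3: 'bd' -> no
  Position 4: 'db' -> no
  Position 5: 'ba' -> no
  Position 6: 'ae' -> MATCH
  Position 7: 'ec' -> no
  Position 8: 'ce' -> no
Total matches: 2

2


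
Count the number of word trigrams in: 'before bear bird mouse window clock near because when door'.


Word trigrams from [10] words:
  Trigram 1: (before bear bird)
  Trigram 2: (bear bird mouse)
  Trigram 3: (bird mouse window)
  Trigram 4: (mouse window clock)
  Trigram 5: (window clock near)
  Trigram 6: (clock near because)
  Trigram 7: (near because when)
  Trigram 8: (because when door)
Total word trigrams: 10 - 2 = 8

8


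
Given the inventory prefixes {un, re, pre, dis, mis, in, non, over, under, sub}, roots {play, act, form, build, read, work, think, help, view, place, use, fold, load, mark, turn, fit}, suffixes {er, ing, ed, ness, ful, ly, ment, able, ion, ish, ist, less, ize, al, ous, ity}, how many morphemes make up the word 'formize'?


Segmenting 'formize' against the inventory:
  'form' -> root (morpheme 1)
  'ize' -> suffix (morpheme 2)
Total morphemes: 2

2


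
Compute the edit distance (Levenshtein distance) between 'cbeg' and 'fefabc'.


Building DP table for s1='cbeg' (len 4) and s2='fefabc' (len 6):
       f  e  f  a  b  c
    0  1  2  3  4  5  6
  c 1  1  2  3  4  5  5
  b 2  2  2  3  4  4  5
  e 3  3  2  3  4  5  5
  g 4  4  3  3  4  5  6
Edit distance = dp[4][6] = 6

6


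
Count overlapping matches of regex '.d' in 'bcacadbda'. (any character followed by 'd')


Pattern: .d means any character followed by 'd'.
Scanning 'bcacadbda' position-by-position:
  Pos 0: window 'bc' -> no
  Pos 1: window 'ca' -> no
  Pos 2: window 'ac' -> no
  Pos 3: window 'ca' -> no
  Pos 4: window 'ad' -> MATCH
  Pos 5: window 'db' -> no
  Pos 6: window 'bd' -> MATCH
  Pos 7: window 'da' -> no
  Pos 8: window 'a' -> no
Total matches: 2

2


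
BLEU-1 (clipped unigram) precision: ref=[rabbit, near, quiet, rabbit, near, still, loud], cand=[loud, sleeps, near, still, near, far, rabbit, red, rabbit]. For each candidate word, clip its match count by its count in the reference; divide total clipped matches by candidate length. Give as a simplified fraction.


Reference word counts: {'loud': 1, 'near': 2, 'quiet': 1, 'rabbit': 2, 'still': 1}
Checking each candidate word (with clipping):
  'loud' -> in reference (ref count 1, used 1/1) -> match (matches: 1)
  'sleeps' -> not in reference -> no match (matches: 1)
  'near' -> in reference (ref count 2, used 1/2) -> match (matches: 2)
  'still' -> in reference (ref count 1, used 1/1) -> match (matches: 3)
  'near' -> in reference (ref count 2, used 2/2) -> match (matches: 4)
  'far' -> not in reference -> no match (matches: 4)
  'rabbit' -> in reference (ref count 2, used 1/2) -> match (matches: 5)
  'red' -> not in reference -> no match (matches: 5)
  'rabbit' -> in reference (ref count 2, used 2/2) -> match (matches: 6)
Clipped matches: 6, Candidate length: 9
Precision = 6/9 = 2/3

2/3


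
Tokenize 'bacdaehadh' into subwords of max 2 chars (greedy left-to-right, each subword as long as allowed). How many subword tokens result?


'bacdaehadh' has 10 characters.
Chunking with max size 2:
  Chunk 1: 'ba' (positions 0-1)
  Chunk 2: 'cd' (positions 2-3)
  Chunk 3: 'ae' (positions 4-5)
  Chunk 4: 'ha' (positions 6-7)
  Chunk 5: 'dh' (positions 8-9)
Total chunks: ceil(10 / 2) = 5

5


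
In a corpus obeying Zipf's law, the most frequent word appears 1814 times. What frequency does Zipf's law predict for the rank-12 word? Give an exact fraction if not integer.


Zipf's law: freq(rank) = f1 / rank
f1 = 1814, rank = 12
freq = 1814 / 12
GCD(1814, 12) = 2
Simplified: 907/6

907/6


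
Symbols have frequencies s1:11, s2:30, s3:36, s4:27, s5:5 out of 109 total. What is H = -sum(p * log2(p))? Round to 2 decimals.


Computing entropy H = -sum(p_i * log2(p_i)):
  s1: p = 11/109 = 0.1009, -p*log2(p) = 0.3339
  s2: p = 30/109 = 0.2752, -p*log2(p) = 0.5123
  s3: p = 36/109 = 0.3303, -p*log2(p) = 0.5279
  s4: p = 27/109 = 0.2477, -p*log2(p) = 0.4987
  s5: p = 5/109 = 0.0459, -p*log2(p) = 0.2040
H = sum of terms = 2.0768
Rounded to 2 decimals: 2.08

2.08


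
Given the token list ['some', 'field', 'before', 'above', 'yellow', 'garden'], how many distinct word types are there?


Listing all tokens and tracking unique types:
  Token 1: 'some' -> NEW (unique so far: 1)
  Token 2: 'field' -> NEW (unique so far: 2)
  Token 3: 'before' -> NEW (unique so far: 3)
  Token 4: 'above' -> NEW (unique so far: 4)
  Token 5: 'yellow' -> NEW (unique so far: 5)
  Token 6: 'garden' -> NEW (unique so far: 6)
Unique types: ('above', 'before', 'field', 'garden', 'some', 'yellow')
Vocabulary size: 6

6


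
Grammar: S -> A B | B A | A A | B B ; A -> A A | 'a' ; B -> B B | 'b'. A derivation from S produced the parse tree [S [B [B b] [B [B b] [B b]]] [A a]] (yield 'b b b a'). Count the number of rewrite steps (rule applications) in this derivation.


Every bracketed nonterminal node [X ...] in the tree is produced by exactly one rule application.
Reading the tree off as a leftmost derivation:
  Step 1: S  =>  B A   (applied S -> B A)
  Step 2: B A  =>  B B A   (applied B -> B B)
  Step 3: B B A  =>  b B A   (applied B -> b)
  Step 4: b B A  =>  b B B A   (applied B -> B B)
  Step 5: b B B A  =>  b b B A   (applied B -> b)
  Step 6: b b B A  =>  b b b A   (applied B -> b)
  Step 7: b b b A  =>  b b b a   (applied A -> a)
Final yield: b b b a
Total rewrite steps: 7

7


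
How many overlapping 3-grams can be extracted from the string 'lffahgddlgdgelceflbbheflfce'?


String 'lffahgddlgdgelceflbbheflfce' has length L = 27.
Number of overlapping n-grams = L - n + 1
Substituting: 27 - 3 + 1 = 25

25


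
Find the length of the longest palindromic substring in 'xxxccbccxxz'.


Scanning 'xxxccbccxxz' for palindromic substrings.
Substring at positions 1-9: 'xxccbccxx'.
Check: reverse('xxccbccxx') = 'xxccbccxx' -> palindrome confirmed.
Neighbouring characters ('x' / 'z') break symmetry, so it cannot extend further.
No longer palindromic substring exists; longest length = 9

9


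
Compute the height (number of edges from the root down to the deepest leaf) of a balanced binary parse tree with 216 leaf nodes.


In a balanced binary tree with n leaves the deepest leaf is ceil(log2(n)) edges below the root.
log2(216) = 7.7549
ceil(7.7549) = 8
height (edges) = 8

8


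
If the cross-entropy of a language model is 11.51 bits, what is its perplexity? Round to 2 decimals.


Perplexity formula: PP = 2^H
H = 11.51
PP = 2^11.51
Decompose: 2^11.51 = 2^11 * 2^0.51
2^11 = 2048, 2^0.51 ~ 1.4240502
PP ~ 2048 * 1.4240502 = 2916.4548096
Rounded to 2 decimals: 2916.45

2916.45


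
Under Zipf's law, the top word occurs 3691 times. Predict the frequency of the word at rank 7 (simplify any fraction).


Zipf's law: freq(rank) = f1 / rank
f1 = 3691, rank = 7
freq = 3691 / 7
GCD(3691, 7) = 1
Simplified: 3691/7

3691/7


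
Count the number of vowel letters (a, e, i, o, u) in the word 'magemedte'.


Scanning each character of 'magemedte':
  Position 1: 'm' -> consonant (running count: 0)
  Position 2: 'a' -> vowel (running count: 1)
  Position 3: 'g' -> consonant (running count: 1)
  Position 4: 'e' -> vowel (running count: 2)
  Position 5: 'm' -> consonant (running count: 2)
  Position 6: 'e' -> vowel (running count: 3)
  Position 7: 'd' -> consonant (running count: 3)
  Position 8: 't' -> consonant (running count: 3)
  Position 9: 'e' -> vowel (running count: 4)
Total vowels: 4

4


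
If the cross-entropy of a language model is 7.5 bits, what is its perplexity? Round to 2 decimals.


Perplexity formula: PP = 2^H
H = 7.5
PP = 2^7.5
Decompose: 2^7.5 = 2^7 * 2^0.5 = 2^7 * sqrt(2)
2^7 = 128, sqrt(2) ~ 1.4142136
PP ~ 128 * 1.4142136 = 181.0193408
Rounded to 2 decimals: 181.02

181.02


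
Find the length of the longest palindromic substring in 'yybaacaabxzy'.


Scanning 'yybaacaabxzy' for palindromic substrings.
Substring at positions 2-8: 'baacaab'.
Check: reverse('baacaab') = 'baacaab' -> palindrome confirmed.
Neighbouring characters ('y' / 'x') break symmetry, so it cannot extend further.
No longer palindromic substring exists; longest length = 7

7


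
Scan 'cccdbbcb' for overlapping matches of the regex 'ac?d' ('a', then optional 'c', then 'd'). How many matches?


Pattern: ac?d means 'a', then optional 'c', then 'd'.
Scanning 'cccdbbcb' position-by-position:
  Pos 0: window 'ccc' -> no
  Pos 1: window 'ccd' -> no
  Pos 2: window 'cdb' -> no
  Pos 3: window 'dbb' -> no
  Pos 4: window 'bbc' -> no
  Pos 5: window 'bcb' -> no
  Pos 6: window 'cb' -> no
  Pos 7: window 'b' -> no
Total matches: 0

0


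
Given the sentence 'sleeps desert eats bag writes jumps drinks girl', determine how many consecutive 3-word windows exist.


Word trigrams from [8] words:
  Trigram 1: (sleeps desert eats)
  Trigram 2: (desert eats bag)
  Trigram 3: (eats bag writes)
  Trigram 4: (bag writes jumps)
  Trigram 5: (writes jumps drinks)
  Trigram 6: (jumps drinks girl)
Total word trigrams: 8 - 2 = 6

6


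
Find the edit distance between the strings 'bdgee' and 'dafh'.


Building DP table for s1='bdgee' (len 5) and s2='dafh' (len 4):
       d  a  f  h
    0  1  2  3  4
  b 1  1  2  3  4
  d 2  1  2  3  4
  g 3  2  2  3  4
  e 4  3  3  3  4
  e 5  4  4  4  4
Edit distance = dp[5][4] = 4

4


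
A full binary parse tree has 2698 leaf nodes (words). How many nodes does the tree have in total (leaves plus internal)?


Leaf nodes (terminals): 2698
Internal nodes = n - 1 = 2698 - 1 = 2697
Total = leaves + internal = 2698 + 2697 = 5395

5395


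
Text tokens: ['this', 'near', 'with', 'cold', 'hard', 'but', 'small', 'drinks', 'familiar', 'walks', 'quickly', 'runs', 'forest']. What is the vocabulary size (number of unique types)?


Listing all tokens and tracking unique types:
  Token 1: 'this' -> NEW (unique so far: 1)
  Token 2: 'near' -> NEW (unique so far: 2)
  Token 3: 'with' -> NEW (unique so far: 3)
  Token 4: 'cold' -> NEW (unique so far: 4)
  Token 5: 'hard' -> NEW (unique so far: 5)
  Token 6: 'but' -> NEW (unique so far: 6)
  Token 7: 'small' -> NEW (unique so far: 7)
  Token 8: 'drinks' -> NEW (unique so far: 8)
  Token 9: 'familiar' -> NEW (unique so far: 9)
  Token 10: 'walks' -> NEW (unique so far: 10)
  Token 11: 'quickly' -> NEW (unique so far: 11)
  Token 12: 'runs' -> NEW (unique so far: 12)
  Token 13: 'forest' -> NEW (unique so far: 13)
Unique types: ('but', 'cold', 'drinks', 'familiar', 'forest', 'hard', 'near', 'quickly', 'runs', 'small', 'this', 'walks', 'with')
Vocabulary size: 13

13


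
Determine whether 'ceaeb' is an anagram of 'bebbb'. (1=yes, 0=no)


Sort characters of 'ceaeb': 'abcee'
Sort characters of 'bebbb': 'bbbbe'
Sorted forms differ -> they are NOT anagrams
Result: 0

0


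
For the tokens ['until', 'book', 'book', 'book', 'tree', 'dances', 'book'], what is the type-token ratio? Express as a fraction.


Tokens: 7
Unique types: ('book', 'dances', 'tree', 'until') = 4
TTR = 4/7
Already in lowest terms.

4/7


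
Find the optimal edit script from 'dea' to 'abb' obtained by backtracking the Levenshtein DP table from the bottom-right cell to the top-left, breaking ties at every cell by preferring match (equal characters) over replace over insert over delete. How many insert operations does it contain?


Edit distance = 3. Backtracking from cell (3, 3) with preference match > replace > insert > delete,
then listing the resulting alignment 'dea' -> 'abb' left to right:
  Step 1: replace d->a
  Step 2: replace e->b
  Step 3: replace a->b
Total insertions: 0

0


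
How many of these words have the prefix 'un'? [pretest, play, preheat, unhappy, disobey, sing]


Checking each word for prefix 'un':
  'pretest' -> no (count: 0)
  'play' -> no (count: 0)
  'preheat' -> no (count: 0)
  'unhappy' -> YES, starts with 'un' (count: 1)
  'disobey' -> no (count: 1)
  'sing' -> no (count: 1)
Total with prefix 'un': 1

1


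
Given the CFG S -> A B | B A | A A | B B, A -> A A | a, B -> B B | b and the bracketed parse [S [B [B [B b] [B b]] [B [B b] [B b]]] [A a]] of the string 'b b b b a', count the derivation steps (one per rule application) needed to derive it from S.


Every bracketed nonterminal node [X ...] in the tree is produced by exactly one rule application.
Reading the tree off as a leftmost derivation:
  Step 1: S  =>  B A   (applied S -> B A)
  Step 2: B A  =>  B B A   (applied B -> B B)
  Step 3: B B A  =>  B B B A   (applied B -> B B)
  Step 4: B B B A  =>  b B B A   (applied B -> b)
  Step 5: b B B A  =>  b b B A   (applied B -> b)
  Step 6: b b B A  =>  b b B B A   (applied B -> B B)
  Step 7: b b B B A  =>  b b b B A   (applied B -> b)
  Step 8: b b b B A  =>  b b b b A   (applied B -> b)
  Step 9: b b b b A  =>  b b b b a   (applied A -> a)
Final yield: b b b b a
Total rewrite steps: 9

9


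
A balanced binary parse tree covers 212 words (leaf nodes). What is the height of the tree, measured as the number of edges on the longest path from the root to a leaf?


In a balanced binary tree with n leaves the deepest leaf is ceil(log2(n)) edges below the root.
log2(212) = 7.7279
ceil(7.7279) = 8
height (edges) = 8

8


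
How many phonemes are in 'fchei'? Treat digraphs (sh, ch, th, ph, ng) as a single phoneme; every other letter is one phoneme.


Parsing 'fchei' greedily, digraphs first:
  'f' -> consonant phoneme (phonemes so far: 1)
  'ch' -> digraph (1 consonant phoneme) (phonemes so far: 2)
  'e' -> vowel phoneme (phonemes so far: 3)
  'i' -> vowel phoneme (phonemes so far: 4)
Total phonemes: 4

4


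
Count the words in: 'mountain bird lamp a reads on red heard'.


Counting words by splitting on spaces:
  Word 1: 'mountain'
  Word 2: 'bird'
  Word 3: 'lamp'
  Word 4: 'a'
  Word 5: 'reads'
  Word 6: 'on'
  Word 7: 'red'
  Word 8: 'heard'
Total words: 8

8


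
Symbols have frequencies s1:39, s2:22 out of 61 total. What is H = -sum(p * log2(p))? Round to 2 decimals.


Computing entropy H = -sum(p_i * log2(p_i)):
  s1: p = 39/61 = 0.6393, -p*log2(p) = 0.4126
  s2: p = 22/61 = 0.3607, -p*log2(p) = 0.5306
H = sum of terms = 0.9432
Rounded to 2 decimals: 0.94

0.94


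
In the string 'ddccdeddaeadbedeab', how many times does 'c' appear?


Scanning 'ddccdeddaeadbedeab' for 'c':
  Position 2: 'c' -> MATCH (count: 1)
  Position 3: 'c' -> MATCH (count: 2)
Total occurrences of 'c': 2

2


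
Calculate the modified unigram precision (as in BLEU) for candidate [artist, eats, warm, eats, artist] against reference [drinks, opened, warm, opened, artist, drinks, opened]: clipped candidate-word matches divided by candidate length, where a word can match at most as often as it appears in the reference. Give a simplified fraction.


Reference word counts: {'artist': 1, 'drinks': 2, 'opened': 3, 'warm': 1}
Checking each candidate word (with clipping):
  'artist' -> in reference (ref count 1, used 1/1) -> match (matches: 1)
  'eats' -> not in reference -> no match (matches: 1)
  'warm' -> in reference (ref count 1, used 1/1) -> match (matches: 2)
  'eats' -> not in reference -> no match (matches: 2)
  'artist' -> ref count 1 already used up (1/1) -> clipped, no match (matches: 2)
Clipped matches: 2, Candidate length: 5
Precision = 2/5

2/5


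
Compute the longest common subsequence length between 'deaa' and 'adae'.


DP table for LCS of 'deaa' and 'adae':
       a  d  a  e
    0  0  0  0  0
  d 0  0  1  1  1
  e 0  0  1  1  2
  a 0  1  1  2  2
  a 0  1  1  2  2
LCS: 'de'
LCS length = 2

2


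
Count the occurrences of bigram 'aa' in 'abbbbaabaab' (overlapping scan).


Scanning 'abbbbaabaab' for bigram 'aa':
  Position 0: 'ab' -> no
  Position 1: 'bb' -> no
  Position 2: 'bb' -> no
  Position 3: 'bb' -> no
  Position 4: 'ba' -> no
  Position 5: 'aa' -> MATCH
  Position 6: 'ab' -> no
  Position 7: 'ba' -> no
  Position 8: 'aa' -> MATCH
  Position 9: 'ab' -> no
Total matches: 2

2


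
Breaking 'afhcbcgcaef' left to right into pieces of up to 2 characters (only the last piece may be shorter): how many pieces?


'afhcbcgcaef' has 11 characters.
Chunking with max size 2:
  Chunk 1: 'af' (positions 0-1)
  Chunk 2: 'hc' (positions 2-3)
  Chunk 3: 'bc' (positions 4-5)
  Chunk 4: 'gc' (positions 6-7)
  Chunk 5: 'ae' (positions 8-9)
  Chunk 6: 'f' (positions 10-10)
Total chunks: ceil(11 / 2) = 6

6


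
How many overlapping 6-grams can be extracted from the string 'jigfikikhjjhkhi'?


String 'jigfikikhjjhkhi' has length L = 15.
Number of overlapping n-grams = L - n + 1
Substituting: 15 - 6 + 1 = 10

10


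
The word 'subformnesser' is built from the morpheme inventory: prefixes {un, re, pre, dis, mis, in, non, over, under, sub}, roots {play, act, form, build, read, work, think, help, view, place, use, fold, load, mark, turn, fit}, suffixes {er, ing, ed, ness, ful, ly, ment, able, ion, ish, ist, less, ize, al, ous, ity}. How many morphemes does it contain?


Segmenting 'subformnesser' against the inventory:
  'sub' -> prefix (morpheme 1)
  'form' -> root (morpheme 2)
  'ness' -> suffix (morpheme 3)
  'er' -> suffix (morpheme 4)
Total morphemes: 4

4


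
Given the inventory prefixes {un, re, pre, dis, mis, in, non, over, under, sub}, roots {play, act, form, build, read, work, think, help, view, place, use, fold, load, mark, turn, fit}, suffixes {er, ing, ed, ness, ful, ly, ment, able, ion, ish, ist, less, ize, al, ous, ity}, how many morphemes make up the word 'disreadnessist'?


Segmenting 'disreadnessist' against the inventory:
  'dis' -> prefix (morpheme 1)
  'read' -> root (morpheme 2)
  'ness' -> suffix (morpheme 3)
  'ist' -> suffix (morpheme 4)
Total morphemes: 4

4


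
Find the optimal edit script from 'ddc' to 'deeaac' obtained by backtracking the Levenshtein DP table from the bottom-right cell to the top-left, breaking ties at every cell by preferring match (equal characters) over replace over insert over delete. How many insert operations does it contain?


Edit distance = 4. Backtracking from cell (3, 6) with preference match > replace > insert > delete,
then listing the resulting alignment 'ddc' -> 'deeaac' left to right:
  Step 1: keep 'd'
  Step 2: insert 'e' [insertion #1]
  Step 3: insert 'e' [insertion #2]
  Step 4: insert 'a' [insertion #3]
  Step 5: replace d->a
  Step 6: keep 'c'
Total insertions: 3

3


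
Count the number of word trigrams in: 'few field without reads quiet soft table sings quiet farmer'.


Word trigrams from [10] words:
  Trigram 1: (few field without)
  Trigram 2: (field without reads)
  Trigram 3: (without reads quiet)
  Trigram 4: (reads quiet soft)
  Trigram 5: (quiet soft table)
  Trigram 6: (soft table sings)
  Trigram 7: (table sings quiet)
  Trigram 8: (sings quiet farmer)
Total word trigrams: 10 - 2 = 8

8


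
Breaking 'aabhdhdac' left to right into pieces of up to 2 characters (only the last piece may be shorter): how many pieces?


'aabhdhdac' has 9 characters.
Chunking with max size 2:
  Chunk 1: 'aa' (positions 0-1)
  Chunk 2: 'bh' (positions 2-3)
  Chunk 3: 'dh' (positions 4-5)
  Chunk 4: 'da' (positions 6-7)
  Chunk 5: 'c' (positions 8-8)
Total chunks: ceil(9 / 2) = 5

5


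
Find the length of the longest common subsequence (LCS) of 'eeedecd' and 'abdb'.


DP table for LCS of 'eeedecd' and 'abdb':
       a  b  d  b
    0  0  0  0  0
  e 0  0  0  0  0
  e 0  0  0  0  0
  e 0  0  0  0  0
  d 0  0  0  1  1
  e 0  0  0  1  1
  c 0  0  0  1  1
  d 0  0  0  1  1
LCS: 'd'
LCS length = 1

1


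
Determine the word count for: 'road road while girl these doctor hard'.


Counting words by splitting on spaces:
  Word 1: 'road'
  Word 2: 'road'
  Word 3: 'while'
  Word 4: 'girl'
  Word 5: 'these'
  Word 6: 'doctor'
  Word 7: 'hard'
Total words: 7

7


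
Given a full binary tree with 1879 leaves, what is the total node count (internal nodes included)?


Leaf nodes (terminals): 1879
Internal nodes = n - 1 = 1879 - 1 = 1878
Total = leaves + internal = 1879 + 1878 = 3757

3757


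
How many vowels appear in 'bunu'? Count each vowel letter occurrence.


Scanning each character of 'bunu':
  Position 1: 'b' -> consonant (running count: 0)
  Position 2: 'u' -> vowel (running count: 1)
  Position 3: 'n' -> consonant (running count: 1)
  Position 4: 'u' -> vowel (running count: 2)
Total vowels: 2

2


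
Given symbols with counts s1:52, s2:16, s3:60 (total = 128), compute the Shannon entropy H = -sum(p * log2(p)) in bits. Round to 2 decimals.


Computing entropy H = -sum(p_i * log2(p_i)):
  s1: p = 52/128 = 0.4062, -p*log2(p) = 0.5279
  s2: p = 16/128 = 0.1250, -p*log2(p) = 0.3750
  s3: p = 60/128 = 0.4688, -p*log2(p) = 0.5124
H = sum of terms = 1.4153
Rounded to 2 decimals: 1.42

1.42


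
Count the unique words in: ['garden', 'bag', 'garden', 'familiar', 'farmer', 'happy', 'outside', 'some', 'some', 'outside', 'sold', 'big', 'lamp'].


Listing all tokens and tracking unique types:
  Token 1: 'garden' -> NEW (unique so far: 1)
  Token 2: 'bag' -> NEW (unique so far: 2)
  Token 3: 'garden' -> duplicate (unique so far: 2)
  Token 4: 'familiar' -> NEW (unique so far: 3)
  Token 5: 'farmer' -> NEW (unique so far: 4)
  Token 6: 'happy' -> NEW (unique so far: 5)
  Token 7: 'outside' -> NEW (unique so far: 6)
  Token 8: 'some' -> NEW (unique so far: 7)
  Token 9: 'some' -> duplicate (unique so far: 7)
  Token 10: 'outside' -> duplicate (unique so far: 7)
  Token 11: 'sold' -> NEW (unique so far: 8)
  Token 12: 'big' -> NEW (unique so far: 9)
  Token 13: 'lamp' -> NEW (unique so far: 10)
Unique types: ('bag', 'big', 'familiar', 'farmer', 'garden', 'happy', 'lamp', 'outside', 'sold', 'some')
Vocabulary size: 10

10


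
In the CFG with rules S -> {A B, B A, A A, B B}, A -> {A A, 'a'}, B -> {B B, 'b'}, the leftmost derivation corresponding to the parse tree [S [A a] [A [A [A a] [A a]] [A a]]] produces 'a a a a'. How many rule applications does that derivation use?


Every bracketed nonterminal node [X ...] in the tree is produced by exactly one rule application.
Reading the tree off as a leftmost derivation:
  Step 1: S  =>  A A   (applied S -> A A)
  Step 2: A A  =>  a A   (applied A -> a)
  Step 3: a A  =>  a A A   (applied A -> A A)
  Step 4: a A A  =>  a A A A   (applied A -> A A)
  Step 5: a A A A  =>  a a A A   (applied A -> a)
  Step 6: a a A A  =>  a a a A   (applied A -> a)
  Step 7: a a a A  =>  a a a a   (applied A -> a)
Final yield: a a a a
Total rewrite steps: 7

7


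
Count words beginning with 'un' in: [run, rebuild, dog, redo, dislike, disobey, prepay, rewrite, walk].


Checking each word for prefix 'un':
  'run' -> no (count: 0)
  'rebuild' -> no (count: 0)
  'dog' -> no (count: 0)
  'redo' -> no (count: 0)
  'dislike' -> no (count: 0)
  'disobey' -> no (count: 0)
  'prepay' -> no (count: 0)
  'rewrite' -> no (count: 0)
  'walk' -> no (count: 0)
Total with prefix 'un': 0

0


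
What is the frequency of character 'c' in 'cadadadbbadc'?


Scanning 'cadadadbbadc' for 'c':
  Position 0: 'c' -> MATCH (count: 1)
  Position 11: 'c' -> MATCH (count: 2)
Total occurrences of 'c': 2

2


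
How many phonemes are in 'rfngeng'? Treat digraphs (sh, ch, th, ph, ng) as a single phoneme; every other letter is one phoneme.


Parsing 'rfngeng' greedily, digraphs first:
  'r' -> consonant phoneme (phonemes so far: 1)
  'f' -> consonant phoneme (phonemes so far: 2)
  'ng' -> digraph (1 consonant phoneme) (phonemes so far: 3)
  'e' -> vowel phoneme (phonemes so far: 4)
  'ng' -> digraph (1 consonant phoneme) (phonemes so far: 5)
Total phonemes: 5

5


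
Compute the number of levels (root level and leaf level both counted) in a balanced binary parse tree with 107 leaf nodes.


In a balanced binary tree with n leaves the deepest leaf is ceil(log2(n)) edges below the root,
so counting node levels inclusive of root and leaves gives ceil(log2(n)) + 1 levels.
log2(107) = 6.7415
ceil(6.7415) = 7
levels = 7 + 1 = 8

8


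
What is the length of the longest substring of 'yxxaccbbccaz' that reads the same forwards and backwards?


Scanning 'yxxaccbbccaz' for palindromic substrings.
Substring at positions 3-10: 'accbbcca'.
Check: reverse('accbbcca') = 'accbbcca' -> palindrome confirmed.
Neighbouring characters ('x' / 'z') break symmetry, so it cannot extend further.
No longer palindromic substring exists; longest length = 8

8


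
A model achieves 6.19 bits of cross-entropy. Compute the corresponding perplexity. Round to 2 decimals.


Perplexity formula: PP = 2^H
H = 6.19
PP = 2^6.19
Decompose: 2^6.19 = 2^6 * 2^0.19
2^6 = 64, 2^0.19 ~ 1.1407637
PP ~ 64 * 1.1407637 = 73.0088768
Rounded to 2 decimals: 73.01

73.01


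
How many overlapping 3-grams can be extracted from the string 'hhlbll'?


String 'hhlbll' has length L = 6.
Number of overlapping n-grams = L - n + 1
Substituting: 6 - 3 + 1 = 4

4


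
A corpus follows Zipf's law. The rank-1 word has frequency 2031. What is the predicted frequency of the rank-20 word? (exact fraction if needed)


Zipf's law: freq(rank) = f1 / rank
f1 = 2031, rank = 20
freq = 2031 / 20
GCD(2031, 20) = 1
Simplified: 2031/20

2031/20


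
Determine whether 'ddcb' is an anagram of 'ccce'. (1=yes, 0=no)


Sort characters of 'ddcb': 'bcdd'
Sort characters of 'ccce': 'ccce'
Sorted forms differ -> they are NOT anagrams
Result: 0

0


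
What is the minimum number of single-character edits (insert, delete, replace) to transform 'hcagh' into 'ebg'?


Building DP table for s1='hcagh' (len 5) and s2='ebg' (len 3):
       e  b  g
    0  1  2  3
  h 1  1  2  3
  c 2  2  2  3
  a 3  3  3  3
  g 4  4  4  3
  h 5  5  5  4
Edit distance = dp[5][3] = 4

4


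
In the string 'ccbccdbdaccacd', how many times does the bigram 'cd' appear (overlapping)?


Scanning 'ccbccdbdaccacd' for bigram 'cd':
  Position 0: 'cc' -> no
  Position 1: 'cb' -> no
  Position 2: 'bc' -> no
  Position 3: 'cc' -> no
  Position 4: 'cd' -> MATCH
  Position 5: 'db' -> no
  Position 6: 'bd' -> no
  Position 7: 'da' -> no
  Position 8: 'ac' -> no
  Position 9: 'cc' -> no
  Position 10: 'ca' -> no
  Position 11: 'ac' -> no
  Position 12: 'cd' -> MATCH
Total matches: 2

2


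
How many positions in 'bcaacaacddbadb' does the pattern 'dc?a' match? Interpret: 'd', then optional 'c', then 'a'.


Pattern: dc?a means 'd', then optional 'c', then 'a'.
Scanning 'bcaacaacddbadb' position-by-position:
  Pos 0: window 'bca' -> no
  Pos 1: window 'caa' -> no
  Pos 2: window 'aac' -> no
  Pos 3: window 'aca' -> no
  Pos 4: window 'caa' -> no
  Pos 5: window 'aac' -> no
  Pos 6: window 'acd' -> no
  Pos 7: window 'cdd' -> no
  Pos 8: window 'ddb' -> no
  Pos 9: window 'dba' -> no
  Pos 10: window 'bad' -> no
  Pos 11: window 'adb' -> no
  Pos 12: window 'db' -> no
  Pos 13: window 'b' -> no
Total matches: 0

0


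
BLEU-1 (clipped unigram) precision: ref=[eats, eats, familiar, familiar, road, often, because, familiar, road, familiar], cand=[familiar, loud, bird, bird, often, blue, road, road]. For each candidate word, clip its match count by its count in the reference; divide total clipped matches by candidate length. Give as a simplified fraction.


Reference word counts: {'because': 1, 'eats': 2, 'familiar': 4, 'often': 1, 'road': 2}
Checking each candidate word (with clipping):
  'familiar' -> in reference (ref count 4, used 1/4) -> match (matches: 1)
  'loud' -> not in reference -> no match (matches: 1)
  'bird' -> not in reference -> no match (matches: 1)
  'bird' -> not in reference -> no match (matches: 1)
  'often' -> in reference (ref count 1, used 1/1) -> match (matches: 2)
  'blue' -> not in reference -> no match (matches: 2)
  'road' -> in reference (ref count 2, used 1/2) -> match (matches: 3)
  'road' -> in reference (ref count 2, used 2/2) -> match (matches: 4)
Clipped matches: 4, Candidate length: 8
Precision = 4/8 = 1/2

1/2


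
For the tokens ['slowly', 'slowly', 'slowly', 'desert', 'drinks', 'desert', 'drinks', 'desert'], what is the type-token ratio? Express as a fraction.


Tokens: 8
Unique types: ('desert', 'drinks', 'slowly') = 3
TTR = 3/8
Already in lowest terms.

3/8


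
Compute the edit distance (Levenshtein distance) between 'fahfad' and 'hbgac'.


Building DP table for s1='fahfad' (len 6) and s2='hbgac' (len 5):
       h  b  g  a  c
    0  1  2  3  4  5
  f 1  1  2  3  4  5
  a 2  2  2  3  3  4
  h 3  2  3  3  4  4
  f 4  3  3  4  4  5
  a 5  4  4  4  4  5
  d 6  5  5  5  5  5
Edit distance = dp[6][5] = 5

5


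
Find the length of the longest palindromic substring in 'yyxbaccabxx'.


Scanning 'yyxbaccabxx' for palindromic substrings.
Substring at positions 2-9: 'xbaccabx'.
Check: reverse('xbaccabx') = 'xbaccabx' -> palindrome confirmed.
Neighbouring characters ('y' / 'x') break symmetry, so it cannot extend further.
No longer palindromic substring exists; longest length = 8

8


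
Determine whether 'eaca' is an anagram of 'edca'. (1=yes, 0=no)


Sort characters of 'eaca': 'aace'
Sort characters of 'edca': 'acde'
Sorted forms differ -> they are NOT anagrams
Result: 0

0


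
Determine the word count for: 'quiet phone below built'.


Counting words by splitting on spaces:
  Word 1: 'quiet'
  Word 2: 'phone'
  Word 3: 'below'
  Word 4: 'built'
Total words: 4

4


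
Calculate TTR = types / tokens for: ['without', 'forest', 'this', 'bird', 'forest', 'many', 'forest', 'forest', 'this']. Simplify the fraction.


Tokens: 9
Unique types: ('bird', 'forest', 'many', 'this', 'without') = 5
TTR = 5/9
Already in lowest terms.

5/9


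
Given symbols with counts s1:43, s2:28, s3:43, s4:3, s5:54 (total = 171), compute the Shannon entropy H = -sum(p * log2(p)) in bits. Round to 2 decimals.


Computing entropy H = -sum(p_i * log2(p_i)):
  s1: p = 43/171 = 0.2515, -p*log2(p) = 0.5008
  s2: p = 28/171 = 0.1637, -p*log2(p) = 0.4274
  s3: p = 43/171 = 0.2515, -p*log2(p) = 0.5008
  s4: p = 3/171 = 0.0175, -p*log2(p) = 0.1023
  s5: p = 54/171 = 0.3158, -p*log2(p) = 0.5251
H = sum of terms = 2.0564
Rounded to 2 decimals: 2.06

2.06


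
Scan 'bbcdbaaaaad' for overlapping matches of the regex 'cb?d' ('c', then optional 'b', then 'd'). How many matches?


Pattern: cb?d means 'c', then optional 'b', then 'd'.
Scanning 'bbcdbaaaaad' position-by-position:
  Pos 0: window 'bbc' -> no
  Pos 1: window 'bcd' -> no
  Pos 2: window 'cdb' -> MATCH
  Pos 3: window 'dba' -> no
  Pos 4: window 'baa' -> no
  Pos 5: window 'aaa' -> no
  Pos 6: window 'aaa' -> no
  Pos 7: window 'aaa' -> no
  Pos 8: window 'aad' -> no
  Pos 9: window 'ad' -> no
  Pos 10: window 'd' -> no
Total matches: 1

1


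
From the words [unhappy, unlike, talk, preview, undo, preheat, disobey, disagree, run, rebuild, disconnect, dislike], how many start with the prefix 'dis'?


Checking each word for prefix 'dis':
  'unhappy' -> no (count: 0)
  'unlike' -> no (count: 0)
  'talk' -> no (count: 0)
  'preview' -> no (count: 0)
  'undo' -> no (count: 0)
  'preheat' -> no (count: 0)
  'disobey' -> YES, starts with 'dis' (count: 1)
  'disagree' -> YES, starts with 'dis' (count: 2)
  'run' -> no (count: 2)
  'rebuild' -> no (count: 2)
  'disconnect' -> YES, starts with 'dis' (count: 3)
  'dislike' -> YES, starts with 'dis' (count: 4)
Total with prefix 'dis': 4

4


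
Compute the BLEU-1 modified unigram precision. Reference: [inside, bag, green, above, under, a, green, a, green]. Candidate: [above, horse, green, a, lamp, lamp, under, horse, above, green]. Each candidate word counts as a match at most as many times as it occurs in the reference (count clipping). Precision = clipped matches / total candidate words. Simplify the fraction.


Reference word counts: {'a': 2, 'above': 1, 'bag': 1, 'green': 3, 'inside': 1, 'under': 1}
Checking each candidate word (with clipping):
  'above' -> in reference (ref count 1, used 1/1) -> match (matches: 1)
  'horse' -> not in reference -> no match (matches: 1)
  'green' -> in reference (ref count 3, used 1/3) -> match (matches: 2)
  'a' -> in reference (ref count 2, used 1/2) -> match (matches: 3)
  'lamp' -> not in reference -> no match (matches: 3)
  'lamp' -> not in reference -> no match (matches: 3)
  'under' -> in reference (ref count 1, used 1/1) -> match (matches: 4)
  'horse' -> not in reference -> no match (matches: 4)
  'above' -> ref count 1 already used up (1/1) -> clipped, no match (matches: 4)
  'green' -> in reference (ref count 3, used 2/3) -> match (matches: 5)
Clipped matches: 5, Candidate length: 10
Precision = 5/10 = 1/2

1/2
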